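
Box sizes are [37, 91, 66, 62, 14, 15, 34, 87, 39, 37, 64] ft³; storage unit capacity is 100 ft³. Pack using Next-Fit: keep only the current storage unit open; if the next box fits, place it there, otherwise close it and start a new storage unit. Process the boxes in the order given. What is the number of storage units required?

Put 37 ft³ in storage unit 1; 63 ft³ remain.
Put 91 ft³ in storage unit 2; 9 ft³ remain.
Put 66 ft³ in storage unit 3; 34 ft³ remain.
Put 62 ft³ in storage unit 4; 38 ft³ remain.
Put 14 ft³ in storage unit 4; 24 ft³ remain.
Put 15 ft³ in storage unit 4; 9 ft³ remain.
Put 34 ft³ in storage unit 5; 66 ft³ remain.
Put 87 ft³ in storage unit 6; 13 ft³ remain.
Put 39 ft³ in storage unit 7; 61 ft³ remain.
Put 37 ft³ in storage unit 7; 24 ft³ remain.
Put 64 ft³ in storage unit 8; 36 ft³ remain.
Final storage units: [37] [91] [66] [62,14,15] [34] [87] [39,37] [64].

8 storage units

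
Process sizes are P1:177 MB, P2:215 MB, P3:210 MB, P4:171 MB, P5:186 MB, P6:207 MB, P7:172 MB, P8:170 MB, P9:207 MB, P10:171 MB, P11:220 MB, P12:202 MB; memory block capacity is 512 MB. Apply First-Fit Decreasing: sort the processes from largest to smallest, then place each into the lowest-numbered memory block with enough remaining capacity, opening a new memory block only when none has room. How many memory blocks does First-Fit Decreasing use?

6 memory blocks

Sorted descending: 220, 215, 210, 207, 207, 202, 186, 177, 172, 171, 171, 170.
Put 220 MB in memory block 1; 292 MB remain.
Put 215 MB in memory block 1; 77 MB remain.
Put 210 MB in memory block 2; 302 MB remain.
Put 207 MB in memory block 2; 95 MB remain.
Put 207 MB in memory block 3; 305 MB remain.
Put 202 MB in memory block 3; 103 MB remain.
Put 186 MB in memory block 4; 326 MB remain.
Put 177 MB in memory block 4; 149 MB remain.
Put 172 MB in memory block 5; 340 MB remain.
Put 171 MB in memory block 5; 169 MB remain.
Put 171 MB in memory block 6; 341 MB remain.
Put 170 MB in memory block 6; 171 MB remain.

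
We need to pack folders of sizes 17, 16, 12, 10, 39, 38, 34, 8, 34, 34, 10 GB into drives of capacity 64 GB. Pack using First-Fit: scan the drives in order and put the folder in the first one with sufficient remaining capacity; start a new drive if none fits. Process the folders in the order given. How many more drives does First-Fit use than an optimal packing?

First-Fit: [17,16,12,10,8] [39,10] [38] [34] [34] [34] → 6 drives.
5 folders exceed 32 GB (half the capacity), and no two of those can share a drive, so at least 5 drives are needed.
An optimal packing achieves that bound: [39,17,8] [38,16,10] [34,12,10] [34] [34] → 5 drives.
Excess: 6 − 5 = 1.

1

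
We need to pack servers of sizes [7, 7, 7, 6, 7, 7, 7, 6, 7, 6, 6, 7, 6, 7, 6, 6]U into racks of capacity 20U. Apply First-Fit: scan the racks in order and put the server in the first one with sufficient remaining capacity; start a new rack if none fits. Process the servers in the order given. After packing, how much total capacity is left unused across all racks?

15

7U → rack 1 (remaining 13U)
7U → rack 1 (remaining 6U)
7U → rack 2 (remaining 13U)
6U → rack 1 (remaining 0U)
7U → rack 2 (remaining 6U)
7U → rack 3 (remaining 13U)
7U → rack 3 (remaining 6U)
6U → rack 2 (remaining 0U)
7U → rack 4 (remaining 13U)
6U → rack 3 (remaining 0U)
6U → rack 4 (remaining 7U)
7U → rack 4 (remaining 0U)
6U → rack 5 (remaining 14U)
7U → rack 5 (remaining 7U)
6U → rack 5 (remaining 1U)
6U → rack 6 (remaining 14U)
6 racks × 20U = 120U; used 105U; unused 15U.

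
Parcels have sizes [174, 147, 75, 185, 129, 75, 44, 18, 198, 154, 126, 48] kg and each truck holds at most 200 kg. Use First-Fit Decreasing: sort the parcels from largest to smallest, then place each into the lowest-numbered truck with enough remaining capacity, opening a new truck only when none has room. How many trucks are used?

8

Sorted descending: 198, 185, 174, 154, 147, 129, 126, 75, 75, 48, 44, 18.
198 kg → truck 1 (remaining 2 kg)
185 kg → truck 2 (remaining 15 kg)
174 kg → truck 3 (remaining 26 kg)
154 kg → truck 4 (remaining 46 kg)
147 kg → truck 5 (remaining 53 kg)
129 kg → truck 6 (remaining 71 kg)
126 kg → truck 7 (remaining 74 kg)
75 kg → truck 8 (remaining 125 kg)
75 kg → truck 8 (remaining 50 kg)
48 kg → truck 5 (remaining 5 kg)
44 kg → truck 4 (remaining 2 kg)
18 kg → truck 3 (remaining 8 kg)
Final trucks: [198] [185] [174,18] [154,44] [147,48] [129] [126] [75,75].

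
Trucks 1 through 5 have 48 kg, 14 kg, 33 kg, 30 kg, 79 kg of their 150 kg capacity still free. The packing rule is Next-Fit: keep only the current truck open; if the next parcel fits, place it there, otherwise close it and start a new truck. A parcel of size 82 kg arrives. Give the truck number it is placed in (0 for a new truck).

Next-Fit only looks at truck 5, which has 79 kg free.
82 kg does not fit, so a new truck is opened.

0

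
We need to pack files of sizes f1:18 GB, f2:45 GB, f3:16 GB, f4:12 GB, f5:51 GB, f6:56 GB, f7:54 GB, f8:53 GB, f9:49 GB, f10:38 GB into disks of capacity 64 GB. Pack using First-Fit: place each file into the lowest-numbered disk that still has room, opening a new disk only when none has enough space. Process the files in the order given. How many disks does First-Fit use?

Put f1 (18 GB) in disk 1; 46 GB remain.
Put f2 (45 GB) in disk 1; 1 GB remain.
Put f3 (16 GB) in disk 2; 48 GB remain.
Put f4 (12 GB) in disk 2; 36 GB remain.
Put f5 (51 GB) in disk 3; 13 GB remain.
Put f6 (56 GB) in disk 4; 8 GB remain.
Put f7 (54 GB) in disk 5; 10 GB remain.
Put f8 (53 GB) in disk 6; 11 GB remain.
Put f9 (49 GB) in disk 7; 15 GB remain.
Put f10 (38 GB) in disk 8; 26 GB remain.
Final disks: [18,45] [16,12] [51] [56] [54] [53] [49] [38].

8 disks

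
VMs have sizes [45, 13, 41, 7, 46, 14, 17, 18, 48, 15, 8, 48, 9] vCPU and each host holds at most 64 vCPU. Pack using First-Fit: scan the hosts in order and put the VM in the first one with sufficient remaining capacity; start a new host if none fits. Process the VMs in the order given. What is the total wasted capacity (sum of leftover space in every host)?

Put 45 vCPU in host 1; 19 vCPU remain.
Put 13 vCPU in host 1; 6 vCPU remain.
Put 41 vCPU in host 2; 23 vCPU remain.
Put 7 vCPU in host 2; 16 vCPU remain.
Put 46 vCPU in host 3; 18 vCPU remain.
Put 14 vCPU in host 2; 2 vCPU remain.
Put 17 vCPU in host 3; 1 vCPU remain.
Put 18 vCPU in host 4; 46 vCPU remain.
Put 48 vCPU in host 5; 16 vCPU remain.
Put 15 vCPU in host 4; 31 vCPU remain.
Put 8 vCPU in host 4; 23 vCPU remain.
Put 48 vCPU in host 6; 16 vCPU remain.
Put 9 vCPU in host 4; 14 vCPU remain.
6 hosts × 64 vCPU = 384 vCPU; used 329 vCPU; unused 55 vCPU.

55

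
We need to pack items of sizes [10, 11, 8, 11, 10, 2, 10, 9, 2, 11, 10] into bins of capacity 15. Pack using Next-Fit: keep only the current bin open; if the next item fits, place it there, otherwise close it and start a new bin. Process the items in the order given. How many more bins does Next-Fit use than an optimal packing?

Next-Fit: [10] [11] [8] [11] [10,2] [10] [9,2] [11] [10] → 9 bins.
9 items exceed 7.5 (half the capacity), and no two of those can share a bin, so at least 9 bins are needed.
So 9 is already optimal.

0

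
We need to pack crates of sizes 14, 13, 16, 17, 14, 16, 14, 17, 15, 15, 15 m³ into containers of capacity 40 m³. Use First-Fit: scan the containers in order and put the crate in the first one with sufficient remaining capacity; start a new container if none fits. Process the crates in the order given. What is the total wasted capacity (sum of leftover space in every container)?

container 1: place 14 m³, 26 m³ left
container 1: place 13 m³, 13 m³ left
container 2: place 16 m³, 24 m³ left
container 2: place 17 m³, 7 m³ left
container 3: place 14 m³, 26 m³ left
container 3: place 16 m³, 10 m³ left
container 4: place 14 m³, 26 m³ left
container 4: place 17 m³, 9 m³ left
container 5: place 15 m³, 25 m³ left
container 5: place 15 m³, 10 m³ left
container 6: place 15 m³, 25 m³ left
6 containers × 40 m³ = 240 m³; used 166 m³; unused 74 m³.

74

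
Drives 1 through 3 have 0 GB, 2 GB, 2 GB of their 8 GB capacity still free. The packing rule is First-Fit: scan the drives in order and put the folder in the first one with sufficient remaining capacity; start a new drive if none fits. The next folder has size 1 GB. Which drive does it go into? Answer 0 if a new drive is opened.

Drives with room: drive 2 (2 GB), drive 3 (2 GB).
The first with room is drive 2.

2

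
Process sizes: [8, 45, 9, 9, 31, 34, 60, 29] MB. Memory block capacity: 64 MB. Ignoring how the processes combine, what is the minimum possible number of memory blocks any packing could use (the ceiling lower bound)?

Total size = 8 + 45 + 9 + 9 + 31 + 34 + 60 + 29 = 225 MB.
⌈225 / 64⌉ = 4.

4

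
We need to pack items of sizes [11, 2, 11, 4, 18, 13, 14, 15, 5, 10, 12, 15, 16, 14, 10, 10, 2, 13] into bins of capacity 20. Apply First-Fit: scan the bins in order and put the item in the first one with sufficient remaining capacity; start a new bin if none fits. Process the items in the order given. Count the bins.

11 → bin 1 (remaining 9)
2 → bin 1 (remaining 7)
11 → bin 2 (remaining 9)
4 → bin 1 (remaining 3)
18 → bin 3 (remaining 2)
13 → bin 4 (remaining 7)
14 → bin 5 (remaining 6)
15 → bin 6 (remaining 5)
5 → bin 2 (remaining 4)
10 → bin 7 (remaining 10)
12 → bin 8 (remaining 8)
15 → bin 9 (remaining 5)
16 → bin 10 (remaining 4)
14 → bin 11 (remaining 6)
10 → bin 7 (remaining 0)
10 → bin 12 (remaining 10)
2 → bin 1 (remaining 1)
13 → bin 13 (remaining 7)
Final bins: [11,2,4,2] [11,5] [18] [13] [14] [15] [10,10] [12] [15] [16] [14] [10] [13].

13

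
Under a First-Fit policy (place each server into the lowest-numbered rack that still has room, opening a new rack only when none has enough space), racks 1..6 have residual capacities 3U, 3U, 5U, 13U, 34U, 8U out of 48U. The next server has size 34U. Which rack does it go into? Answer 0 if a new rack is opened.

5

Racks with room: rack 5 (34U).
The first with room is rack 5.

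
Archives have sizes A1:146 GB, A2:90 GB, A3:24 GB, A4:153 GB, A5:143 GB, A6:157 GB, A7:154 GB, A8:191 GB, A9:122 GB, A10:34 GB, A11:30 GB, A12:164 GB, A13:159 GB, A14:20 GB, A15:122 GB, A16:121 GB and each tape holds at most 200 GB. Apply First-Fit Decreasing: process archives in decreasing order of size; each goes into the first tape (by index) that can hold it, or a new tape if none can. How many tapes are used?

Sorted descending: 191, 164, 159, 157, 154, 153, 146, 143, 122, 122, 121, 90, 34, 30, 24, 20.
Put 191 GB in tape 1; 9 GB remain.
Put 164 GB in tape 2; 36 GB remain.
Put 159 GB in tape 3; 41 GB remain.
Put 157 GB in tape 4; 43 GB remain.
Put 154 GB in tape 5; 46 GB remain.
Put 153 GB in tape 6; 47 GB remain.
Put 146 GB in tape 7; 54 GB remain.
Put 143 GB in tape 8; 57 GB remain.
Put 122 GB in tape 9; 78 GB remain.
Put 122 GB in tape 10; 78 GB remain.
Put 121 GB in tape 11; 79 GB remain.
Put 90 GB in tape 12; 110 GB remain.
Put 34 GB in tape 2; 2 GB remain.
Put 30 GB in tape 3; 11 GB remain.
Put 24 GB in tape 4; 19 GB remain.
Put 20 GB in tape 5; 26 GB remain.

12 tapes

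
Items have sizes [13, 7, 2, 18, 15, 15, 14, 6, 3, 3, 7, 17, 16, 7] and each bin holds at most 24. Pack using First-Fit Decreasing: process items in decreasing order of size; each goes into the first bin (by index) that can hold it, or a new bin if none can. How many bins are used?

7

Sorted descending: 18, 17, 16, 15, 15, 14, 13, 7, 7, 7, 6, 3, 3, 2.
Put 18 in bin 1; 6 remain.
Put 17 in bin 2; 7 remain.
Put 16 in bin 3; 8 remain.
Put 15 in bin 4; 9 remain.
Put 15 in bin 5; 9 remain.
Put 14 in bin 6; 10 remain.
Put 13 in bin 7; 11 remain.
Put 7 in bin 2; 0 remain.
Put 7 in bin 3; 1 remain.
Put 7 in bin 4; 2 remain.
Put 6 in bin 1; 0 remain.
Put 3 in bin 5; 6 remain.
Put 3 in bin 5; 3 remain.
Put 2 in bin 4; 0 remain.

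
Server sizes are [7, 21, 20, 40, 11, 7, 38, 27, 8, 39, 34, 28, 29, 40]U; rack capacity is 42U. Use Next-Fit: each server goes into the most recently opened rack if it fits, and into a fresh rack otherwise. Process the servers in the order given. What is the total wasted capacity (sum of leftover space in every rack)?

7U → rack 1 (remaining 35U)
21U → rack 1 (remaining 14U)
20U → rack 2 (remaining 22U)
40U → rack 3 (remaining 2U)
11U → rack 4 (remaining 31U)
7U → rack 4 (remaining 24U)
38U → rack 5 (remaining 4U)
27U → rack 6 (remaining 15U)
8U → rack 6 (remaining 7U)
39U → rack 7 (remaining 3U)
34U → rack 8 (remaining 8U)
28U → rack 9 (remaining 14U)
29U → rack 10 (remaining 13U)
40U → rack 11 (remaining 2U)
11 racks × 42U = 462U; used 349U; unused 113U.

113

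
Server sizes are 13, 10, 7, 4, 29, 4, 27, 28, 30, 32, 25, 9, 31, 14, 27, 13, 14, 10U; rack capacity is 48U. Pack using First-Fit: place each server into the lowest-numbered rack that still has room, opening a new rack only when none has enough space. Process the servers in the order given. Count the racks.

rack 1: place 13U, 35U left
rack 1: place 10U, 25U left
rack 1: place 7U, 18U left
rack 1: place 4U, 14U left
rack 2: place 29U, 19U left
rack 1: place 4U, 10U left
rack 3: place 27U, 21U left
rack 4: place 28U, 20U left
rack 5: place 30U, 18U left
rack 6: place 32U, 16U left
rack 7: place 25U, 23U left
rack 1: place 9U, 1U left
rack 8: place 31U, 17U left
rack 2: place 14U, 5U left
rack 9: place 27U, 21U left
rack 3: place 13U, 8U left
rack 4: place 14U, 6U left
rack 5: place 10U, 8U left
Final racks: [13,10,7,4,4,9] [29,14] [27,13] [28,14] [30,10] [32] [25] [31] [27].

9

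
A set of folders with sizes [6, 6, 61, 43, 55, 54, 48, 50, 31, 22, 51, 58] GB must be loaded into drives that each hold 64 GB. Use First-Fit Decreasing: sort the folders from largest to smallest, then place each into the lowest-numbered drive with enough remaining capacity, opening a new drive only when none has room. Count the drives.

9

Sorted descending: 61, 58, 55, 54, 51, 50, 48, 43, 31, 22, 6, 6.
61 GB → drive 1 (remaining 3 GB)
58 GB → drive 2 (remaining 6 GB)
55 GB → drive 3 (remaining 9 GB)
54 GB → drive 4 (remaining 10 GB)
51 GB → drive 5 (remaining 13 GB)
50 GB → drive 6 (remaining 14 GB)
48 GB → drive 7 (remaining 16 GB)
43 GB → drive 8 (remaining 21 GB)
31 GB → drive 9 (remaining 33 GB)
22 GB → drive 9 (remaining 11 GB)
6 GB → drive 2 (remaining 0 GB)
6 GB → drive 3 (remaining 3 GB)
Final drives: [61] [58,6] [55,6] [54] [51] [50] [48] [43] [31,22].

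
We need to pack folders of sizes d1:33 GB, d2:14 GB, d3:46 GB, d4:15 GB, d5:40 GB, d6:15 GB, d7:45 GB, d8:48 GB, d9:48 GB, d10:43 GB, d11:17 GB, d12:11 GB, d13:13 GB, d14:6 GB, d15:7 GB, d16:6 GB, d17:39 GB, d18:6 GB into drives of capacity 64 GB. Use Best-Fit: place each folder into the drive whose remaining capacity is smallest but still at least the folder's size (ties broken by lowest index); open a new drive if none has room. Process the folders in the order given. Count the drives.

8

Put d1 (33 GB) in drive 1; 31 GB remain.
Put d2 (14 GB) in drive 1; 17 GB remain.
Put d3 (46 GB) in drive 2; 18 GB remain.
Put d4 (15 GB) in drive 1; 2 GB remain.
Put d5 (40 GB) in drive 3; 24 GB remain.
Put d6 (15 GB) in drive 2; 3 GB remain.
Put d7 (45 GB) in drive 4; 19 GB remain.
Put d8 (48 GB) in drive 5; 16 GB remain.
Put d9 (48 GB) in drive 6; 16 GB remain.
Put d10 (43 GB) in drive 7; 21 GB remain.
Put d11 (17 GB) in drive 4; 2 GB remain.
Put d12 (11 GB) in drive 5; 5 GB remain.
Put d13 (13 GB) in drive 6; 3 GB remain.
Put d14 (6 GB) in drive 7; 15 GB remain.
Put d15 (7 GB) in drive 7; 8 GB remain.
Put d16 (6 GB) in drive 7; 2 GB remain.
Put d17 (39 GB) in drive 8; 25 GB remain.
Put d18 (6 GB) in drive 3; 18 GB remain.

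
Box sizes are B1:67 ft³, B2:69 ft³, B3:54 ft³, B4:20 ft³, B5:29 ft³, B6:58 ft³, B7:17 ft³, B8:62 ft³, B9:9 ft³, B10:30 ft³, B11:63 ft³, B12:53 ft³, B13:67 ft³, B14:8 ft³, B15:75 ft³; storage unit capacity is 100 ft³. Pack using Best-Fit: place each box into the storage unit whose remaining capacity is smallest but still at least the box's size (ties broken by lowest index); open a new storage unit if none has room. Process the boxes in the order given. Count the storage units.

B1 (67 ft³) → storage unit 1 (remaining 33 ft³)
B2 (69 ft³) → storage unit 2 (remaining 31 ft³)
B3 (54 ft³) → storage unit 3 (remaining 46 ft³)
B4 (20 ft³) → storage unit 2 (remaining 11 ft³)
B5 (29 ft³) → storage unit 1 (remaining 4 ft³)
B6 (58 ft³) → storage unit 4 (remaining 42 ft³)
B7 (17 ft³) → storage unit 4 (remaining 25 ft³)
B8 (62 ft³) → storage unit 5 (remaining 38 ft³)
B9 (9 ft³) → storage unit 2 (remaining 2 ft³)
B10 (30 ft³) → storage unit 5 (remaining 8 ft³)
B11 (63 ft³) → storage unit 6 (remaining 37 ft³)
B12 (53 ft³) → storage unit 7 (remaining 47 ft³)
B13 (67 ft³) → storage unit 8 (remaining 33 ft³)
B14 (8 ft³) → storage unit 5 (remaining 0 ft³)
B15 (75 ft³) → storage unit 9 (remaining 25 ft³)
Final storage units: [67,29] [69,20,9] [54] [58,17] [62,30,8] [63] [53] [67] [75].

9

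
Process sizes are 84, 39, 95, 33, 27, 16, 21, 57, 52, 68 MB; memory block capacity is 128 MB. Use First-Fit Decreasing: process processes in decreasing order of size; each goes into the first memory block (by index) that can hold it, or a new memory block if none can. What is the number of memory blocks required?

4

Sorted descending: 95, 84, 68, 57, 52, 39, 33, 27, 21, 16.
Put 95 MB in memory block 1; 33 MB remain.
Put 84 MB in memory block 2; 44 MB remain.
Put 68 MB in memory block 3; 60 MB remain.
Put 57 MB in memory block 3; 3 MB remain.
Put 52 MB in memory block 4; 76 MB remain.
Put 39 MB in memory block 2; 5 MB remain.
Put 33 MB in memory block 1; 0 MB remain.
Put 27 MB in memory block 4; 49 MB remain.
Put 21 MB in memory block 4; 28 MB remain.
Put 16 MB in memory block 4; 12 MB remain.
Final memory blocks: [95,33] [84,39] [68,57] [52,27,21,16].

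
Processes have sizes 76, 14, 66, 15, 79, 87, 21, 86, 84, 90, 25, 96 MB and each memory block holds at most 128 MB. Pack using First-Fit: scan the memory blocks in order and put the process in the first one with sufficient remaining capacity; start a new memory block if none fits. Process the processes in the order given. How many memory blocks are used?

8

memory block 1: place 76 MB, 52 MB left
memory block 1: place 14 MB, 38 MB left
memory block 2: place 66 MB, 62 MB left
memory block 1: place 15 MB, 23 MB left
memory block 3: place 79 MB, 49 MB left
memory block 4: place 87 MB, 41 MB left
memory block 1: place 21 MB, 2 MB left
memory block 5: place 86 MB, 42 MB left
memory block 6: place 84 MB, 44 MB left
memory block 7: place 90 MB, 38 MB left
memory block 2: place 25 MB, 37 MB left
memory block 8: place 96 MB, 32 MB left
Final memory blocks: [76,14,15,21] [66,25] [79] [87] [86] [84] [90] [96].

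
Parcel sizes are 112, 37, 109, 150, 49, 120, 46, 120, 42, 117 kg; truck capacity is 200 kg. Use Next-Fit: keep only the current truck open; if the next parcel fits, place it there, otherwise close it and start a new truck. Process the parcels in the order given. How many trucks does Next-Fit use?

6 trucks

truck 1: place 112 kg, 88 kg left
truck 1: place 37 kg, 51 kg left
truck 2: place 109 kg, 91 kg left
truck 3: place 150 kg, 50 kg left
truck 3: place 49 kg, 1 kg left
truck 4: place 120 kg, 80 kg left
truck 4: place 46 kg, 34 kg left
truck 5: place 120 kg, 80 kg left
truck 5: place 42 kg, 38 kg left
truck 6: place 117 kg, 83 kg left
Final trucks: [112,37] [109] [150,49] [120,46] [120,42] [117].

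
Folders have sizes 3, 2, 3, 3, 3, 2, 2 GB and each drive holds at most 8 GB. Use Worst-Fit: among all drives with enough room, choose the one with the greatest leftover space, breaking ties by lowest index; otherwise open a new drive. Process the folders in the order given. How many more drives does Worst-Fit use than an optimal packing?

Worst-Fit: [3,2,3] [3,3,2] [2] → 3 drives.
Total size 18 GB; any packing needs at least ⌈18/8⌉ = 3 drives.
So 3 is already optimal.

0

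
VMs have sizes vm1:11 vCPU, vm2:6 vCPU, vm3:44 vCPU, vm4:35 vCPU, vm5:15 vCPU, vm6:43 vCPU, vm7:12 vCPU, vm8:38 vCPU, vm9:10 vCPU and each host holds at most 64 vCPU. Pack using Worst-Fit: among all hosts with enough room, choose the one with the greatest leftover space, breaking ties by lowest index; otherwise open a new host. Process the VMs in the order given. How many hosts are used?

vm1 (11 vCPU) → host 1 (remaining 53 vCPU)
vm2 (6 vCPU) → host 1 (remaining 47 vCPU)
vm3 (44 vCPU) → host 1 (remaining 3 vCPU)
vm4 (35 vCPU) → host 2 (remaining 29 vCPU)
vm5 (15 vCPU) → host 2 (remaining 14 vCPU)
vm6 (43 vCPU) → host 3 (remaining 21 vCPU)
vm7 (12 vCPU) → host 3 (remaining 9 vCPU)
vm8 (38 vCPU) → host 4 (remaining 26 vCPU)
vm9 (10 vCPU) → host 4 (remaining 16 vCPU)

4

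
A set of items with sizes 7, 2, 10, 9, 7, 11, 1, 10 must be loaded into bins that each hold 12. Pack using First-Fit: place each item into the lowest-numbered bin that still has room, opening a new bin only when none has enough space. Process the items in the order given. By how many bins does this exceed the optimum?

0

First-Fit: [7,2,1] [10] [9] [7] [11] [10] → 6 bins.
6 items exceed 6 (half the capacity), and no two of those can share a bin, so at least 6 bins are needed.
So 6 is already optimal.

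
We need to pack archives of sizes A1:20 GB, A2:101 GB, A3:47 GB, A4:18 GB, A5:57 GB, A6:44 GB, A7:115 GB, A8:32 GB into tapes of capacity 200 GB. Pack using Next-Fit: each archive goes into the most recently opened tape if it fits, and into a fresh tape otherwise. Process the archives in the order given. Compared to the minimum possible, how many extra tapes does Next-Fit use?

0

Next-Fit: [20,101,47,18] [57,44] [115,32] → 3 tapes.
Total size 434 GB; any packing needs at least ⌈434/200⌉ = 3 tapes.
So 3 is already optimal.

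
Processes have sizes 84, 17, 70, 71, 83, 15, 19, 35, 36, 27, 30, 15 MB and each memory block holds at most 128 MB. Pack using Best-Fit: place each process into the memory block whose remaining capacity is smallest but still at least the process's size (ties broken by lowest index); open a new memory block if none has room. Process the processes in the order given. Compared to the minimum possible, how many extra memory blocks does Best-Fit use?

1

Best-Fit: [84,17,15] [70,36,15] [71,35] [83,19] [27,30] → 5 memory blocks.
Total size 502 MB; any packing needs at least ⌈502/128⌉ = 4 memory blocks.
An optimal packing achieves that bound: [84,27,17] [83,30,15] [71,36,19] [70,35,15] → 4 memory blocks.
Excess: 5 − 4 = 1.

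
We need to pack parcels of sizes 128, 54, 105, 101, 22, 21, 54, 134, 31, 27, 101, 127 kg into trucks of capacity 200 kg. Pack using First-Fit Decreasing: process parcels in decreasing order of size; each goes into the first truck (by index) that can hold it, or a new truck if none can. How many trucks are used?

6

Sorted descending: 134, 128, 127, 105, 101, 101, 54, 54, 31, 27, 22, 21.
134 kg → truck 1 (remaining 66 kg)
128 kg → truck 2 (remaining 72 kg)
127 kg → truck 3 (remaining 73 kg)
105 kg → truck 4 (remaining 95 kg)
101 kg → truck 5 (remaining 99 kg)
101 kg → truck 6 (remaining 99 kg)
54 kg → truck 1 (remaining 12 kg)
54 kg → truck 2 (remaining 18 kg)
31 kg → truck 3 (remaining 42 kg)
27 kg → truck 3 (remaining 15 kg)
22 kg → truck 4 (remaining 73 kg)
21 kg → truck 4 (remaining 52 kg)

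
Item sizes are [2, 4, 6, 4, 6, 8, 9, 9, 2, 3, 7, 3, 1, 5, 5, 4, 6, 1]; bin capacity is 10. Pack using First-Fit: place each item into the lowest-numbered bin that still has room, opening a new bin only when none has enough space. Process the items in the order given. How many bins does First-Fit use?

bin 1: place 2, 8 left
bin 1: place 4, 4 left
bin 2: place 6, 4 left
bin 1: place 4, 0 left
bin 3: place 6, 4 left
bin 4: place 8, 2 left
bin 5: place 9, 1 left
bin 6: place 9, 1 left
bin 2: place 2, 2 left
bin 3: place 3, 1 left
bin 7: place 7, 3 left
bin 7: place 3, 0 left
bin 2: place 1, 1 left
bin 8: place 5, 5 left
bin 8: place 5, 0 left
bin 9: place 4, 6 left
bin 9: place 6, 0 left
bin 2: place 1, 0 left

9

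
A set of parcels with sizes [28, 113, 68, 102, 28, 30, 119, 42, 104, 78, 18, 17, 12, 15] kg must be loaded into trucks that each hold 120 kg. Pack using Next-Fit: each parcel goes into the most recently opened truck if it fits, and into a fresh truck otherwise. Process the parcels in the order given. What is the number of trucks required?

truck 1: place 28 kg, 92 kg left
truck 2: place 113 kg, 7 kg left
truck 3: place 68 kg, 52 kg left
truck 4: place 102 kg, 18 kg left
truck 5: place 28 kg, 92 kg left
truck 5: place 30 kg, 62 kg left
truck 6: place 119 kg, 1 kg left
truck 7: place 42 kg, 78 kg left
truck 8: place 104 kg, 16 kg left
truck 9: place 78 kg, 42 kg left
truck 9: place 18 kg, 24 kg left
truck 9: place 17 kg, 7 kg left
truck 10: place 12 kg, 108 kg left
truck 10: place 15 kg, 93 kg left

10 trucks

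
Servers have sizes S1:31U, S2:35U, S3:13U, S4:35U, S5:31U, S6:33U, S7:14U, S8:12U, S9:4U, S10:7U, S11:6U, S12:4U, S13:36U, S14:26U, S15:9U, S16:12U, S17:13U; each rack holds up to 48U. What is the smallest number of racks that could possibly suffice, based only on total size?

Total size = 31 + 35 + 13 + 35 + 31 + 33 + 14 + 12 + 4 + 7 + 6 + 4 + 36 + 26 + 9 + 12 + 13 = 321U.
⌈321 / 48⌉ = 7.

7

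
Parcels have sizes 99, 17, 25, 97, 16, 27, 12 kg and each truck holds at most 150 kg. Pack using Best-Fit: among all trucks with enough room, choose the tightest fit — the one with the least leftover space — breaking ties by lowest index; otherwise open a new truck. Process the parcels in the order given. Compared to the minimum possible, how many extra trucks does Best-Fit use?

1

Best-Fit: [99,17,25] [97,16,27] [12] → 3 trucks.
Total size 293 kg; any packing needs at least ⌈293/150⌉ = 2 trucks.
An optimal packing achieves that bound: [99,27,17] [97,25,16,12] → 2 trucks.
Excess: 3 − 2 = 1.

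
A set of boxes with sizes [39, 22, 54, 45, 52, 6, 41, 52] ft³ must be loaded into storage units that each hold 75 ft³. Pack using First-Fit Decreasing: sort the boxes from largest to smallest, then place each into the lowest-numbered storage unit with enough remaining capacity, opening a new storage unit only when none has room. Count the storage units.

6 storage units

Sorted descending: 54, 52, 52, 45, 41, 39, 22, 6.
storage unit 1: place 54 ft³, 21 ft³ left
storage unit 2: place 52 ft³, 23 ft³ left
storage unit 3: place 52 ft³, 23 ft³ left
storage unit 4: place 45 ft³, 30 ft³ left
storage unit 5: place 41 ft³, 34 ft³ left
storage unit 6: place 39 ft³, 36 ft³ left
storage unit 2: place 22 ft³, 1 ft³ left
storage unit 1: place 6 ft³, 15 ft³ left
Final storage units: [54,6] [52,22] [52] [45] [41] [39].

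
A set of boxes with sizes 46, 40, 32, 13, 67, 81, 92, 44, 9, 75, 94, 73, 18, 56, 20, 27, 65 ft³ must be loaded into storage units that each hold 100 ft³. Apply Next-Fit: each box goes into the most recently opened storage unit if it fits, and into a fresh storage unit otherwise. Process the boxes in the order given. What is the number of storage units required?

storage unit 1: place 46 ft³, 54 ft³ left
storage unit 1: place 40 ft³, 14 ft³ left
storage unit 2: place 32 ft³, 68 ft³ left
storage unit 2: place 13 ft³, 55 ft³ left
storage unit 3: place 67 ft³, 33 ft³ left
storage unit 4: place 81 ft³, 19 ft³ left
storage unit 5: place 92 ft³, 8 ft³ left
storage unit 6: place 44 ft³, 56 ft³ left
storage unit 6: place 9 ft³, 47 ft³ left
storage unit 7: place 75 ft³, 25 ft³ left
storage unit 8: place 94 ft³, 6 ft³ left
storage unit 9: place 73 ft³, 27 ft³ left
storage unit 9: place 18 ft³, 9 ft³ left
storage unit 10: place 56 ft³, 44 ft³ left
storage unit 10: place 20 ft³, 24 ft³ left
storage unit 11: place 27 ft³, 73 ft³ left
storage unit 11: place 65 ft³, 8 ft³ left

11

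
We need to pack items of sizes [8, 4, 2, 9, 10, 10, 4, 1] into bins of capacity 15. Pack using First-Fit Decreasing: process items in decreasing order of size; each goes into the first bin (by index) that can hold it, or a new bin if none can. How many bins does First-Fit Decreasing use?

4 bins

Sorted descending: 10, 10, 9, 8, 4, 4, 2, 1.
bin 1: place 10, 5 left
bin 2: place 10, 5 left
bin 3: place 9, 6 left
bin 4: place 8, 7 left
bin 1: place 4, 1 left
bin 2: place 4, 1 left
bin 3: place 2, 4 left
bin 1: place 1, 0 left
Final bins: [10,4,1] [10,4] [9,2] [8].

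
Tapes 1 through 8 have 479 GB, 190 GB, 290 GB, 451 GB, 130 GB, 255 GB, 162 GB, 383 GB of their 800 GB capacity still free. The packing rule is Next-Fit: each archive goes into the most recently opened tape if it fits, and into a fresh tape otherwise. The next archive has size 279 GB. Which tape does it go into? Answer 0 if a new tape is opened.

8

Next-Fit only looks at tape 8, which has 383 GB free.
279 GB fits there.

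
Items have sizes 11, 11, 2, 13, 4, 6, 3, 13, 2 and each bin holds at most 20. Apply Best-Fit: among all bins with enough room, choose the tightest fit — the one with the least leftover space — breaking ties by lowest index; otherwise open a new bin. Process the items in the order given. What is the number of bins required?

Put 11 in bin 1; 9 remain.
Put 11 in bin 2; 9 remain.
Put 2 in bin 1; 7 remain.
Put 13 in bin 3; 7 remain.
Put 4 in bin 1; 3 remain.
Put 6 in bin 3; 1 remain.
Put 3 in bin 1; 0 remain.
Put 13 in bin 4; 7 remain.
Put 2 in bin 4; 5 remain.

4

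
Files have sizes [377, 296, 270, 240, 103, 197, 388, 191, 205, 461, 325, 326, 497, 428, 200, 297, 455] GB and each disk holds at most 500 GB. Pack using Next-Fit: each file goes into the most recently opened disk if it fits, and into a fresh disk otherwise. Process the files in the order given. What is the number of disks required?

Put 377 GB in disk 1; 123 GB remain.
Put 296 GB in disk 2; 204 GB remain.
Put 270 GB in disk 3; 230 GB remain.
Put 240 GB in disk 4; 260 GB remain.
Put 103 GB in disk 4; 157 GB remain.
Put 197 GB in disk 5; 303 GB remain.
Put 388 GB in disk 6; 112 GB remain.
Put 191 GB in disk 7; 309 GB remain.
Put 205 GB in disk 7; 104 GB remain.
Put 461 GB in disk 8; 39 GB remain.
Put 325 GB in disk 9; 175 GB remain.
Put 326 GB in disk 10; 174 GB remain.
Put 497 GB in disk 11; 3 GB remain.
Put 428 GB in disk 12; 72 GB remain.
Put 200 GB in disk 13; 300 GB remain.
Put 297 GB in disk 13; 3 GB remain.
Put 455 GB in disk 14; 45 GB remain.
Final disks: [377] [296] [270] [240,103] [197] [388] [191,205] [461] [325] [326] [497] [428] [200,297] [455].

14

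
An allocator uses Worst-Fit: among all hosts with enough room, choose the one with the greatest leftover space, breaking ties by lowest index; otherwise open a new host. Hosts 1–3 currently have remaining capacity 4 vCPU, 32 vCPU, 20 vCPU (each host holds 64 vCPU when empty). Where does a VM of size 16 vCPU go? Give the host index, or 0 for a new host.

2

Hosts with room: host 2 (32 vCPU), host 3 (20 vCPU).
Most room is host 2 with 32 vCPU free.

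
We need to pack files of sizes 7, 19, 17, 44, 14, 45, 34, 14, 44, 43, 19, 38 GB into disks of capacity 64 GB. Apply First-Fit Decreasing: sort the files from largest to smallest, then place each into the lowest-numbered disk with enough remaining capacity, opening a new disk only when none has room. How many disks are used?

Sorted descending: 45, 44, 44, 43, 38, 34, 19, 19, 17, 14, 14, 7.
45 GB → disk 1 (remaining 19 GB)
44 GB → disk 2 (remaining 20 GB)
44 GB → disk 3 (remaining 20 GB)
43 GB → disk 4 (remaining 21 GB)
38 GB → disk 5 (remaining 26 GB)
34 GB → disk 6 (remaining 30 GB)
19 GB → disk 1 (remaining 0 GB)
19 GB → disk 2 (remaining 1 GB)
17 GB → disk 3 (remaining 3 GB)
14 GB → disk 4 (remaining 7 GB)
14 GB → disk 5 (remaining 12 GB)
7 GB → disk 4 (remaining 0 GB)
Final disks: [45,19] [44,19] [44,17] [43,14,7] [38,14] [34].

6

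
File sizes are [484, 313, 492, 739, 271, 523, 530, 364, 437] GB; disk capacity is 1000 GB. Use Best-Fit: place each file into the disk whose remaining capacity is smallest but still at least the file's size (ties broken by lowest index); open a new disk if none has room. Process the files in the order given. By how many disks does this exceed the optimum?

Best-Fit: [484,313] [492,271] [739] [523,437] [530,364] → 5 disks.
Total size 4153 GB; any packing needs at least ⌈4153/1000⌉ = 5 disks.
So 5 is already optimal.

0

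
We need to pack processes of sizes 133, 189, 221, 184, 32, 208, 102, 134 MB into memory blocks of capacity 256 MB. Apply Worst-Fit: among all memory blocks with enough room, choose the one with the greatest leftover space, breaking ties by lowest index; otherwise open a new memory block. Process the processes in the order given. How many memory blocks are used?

Put 133 MB in memory block 1; 123 MB remain.
Put 189 MB in memory block 2; 67 MB remain.
Put 221 MB in memory block 3; 35 MB remain.
Put 184 MB in memory block 4; 72 MB remain.
Put 32 MB in memory block 1; 91 MB remain.
Put 208 MB in memory block 5; 48 MB remain.
Put 102 MB in memory block 6; 154 MB remain.
Put 134 MB in memory block 6; 20 MB remain.

6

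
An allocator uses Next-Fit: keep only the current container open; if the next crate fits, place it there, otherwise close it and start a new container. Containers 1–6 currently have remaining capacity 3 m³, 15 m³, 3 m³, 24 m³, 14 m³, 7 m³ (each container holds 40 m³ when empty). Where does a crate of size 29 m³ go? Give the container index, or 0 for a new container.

0

Next-Fit only looks at container 6, which has 7 m³ free.
29 m³ does not fit, so a new container is opened.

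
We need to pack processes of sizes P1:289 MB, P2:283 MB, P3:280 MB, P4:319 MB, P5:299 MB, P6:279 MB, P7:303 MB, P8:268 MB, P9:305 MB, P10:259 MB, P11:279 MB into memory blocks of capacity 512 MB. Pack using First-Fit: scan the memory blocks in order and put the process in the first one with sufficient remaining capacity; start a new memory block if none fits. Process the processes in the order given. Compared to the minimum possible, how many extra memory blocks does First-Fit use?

0

First-Fit: [289] [283] [280] [319] [299] [279] [303] [268] [305] [259] [279] → 11 memory blocks.
11 processes exceed 256 MB (half the capacity), and no two of those can share a memory block, so at least 11 memory blocks are needed.
So 11 is already optimal.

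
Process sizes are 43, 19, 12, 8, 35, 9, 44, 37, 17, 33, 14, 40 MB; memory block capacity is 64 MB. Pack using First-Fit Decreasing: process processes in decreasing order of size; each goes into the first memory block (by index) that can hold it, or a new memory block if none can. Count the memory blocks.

Sorted descending: 44, 43, 40, 37, 35, 33, 19, 17, 14, 12, 9, 8.
44 MB → memory block 1 (remaining 20 MB)
43 MB → memory block 2 (remaining 21 MB)
40 MB → memory block 3 (remaining 24 MB)
37 MB → memory block 4 (remaining 27 MB)
35 MB → memory block 5 (remaining 29 MB)
33 MB → memory block 6 (remaining 31 MB)
19 MB → memory block 1 (remaining 1 MB)
17 MB → memory block 2 (remaining 4 MB)
14 MB → memory block 3 (remaining 10 MB)
12 MB → memory block 4 (remaining 15 MB)
9 MB → memory block 3 (remaining 1 MB)
8 MB → memory block 4 (remaining 7 MB)
Final memory blocks: [44,19] [43,17] [40,14,9] [37,12,8] [35] [33].

6 memory blocks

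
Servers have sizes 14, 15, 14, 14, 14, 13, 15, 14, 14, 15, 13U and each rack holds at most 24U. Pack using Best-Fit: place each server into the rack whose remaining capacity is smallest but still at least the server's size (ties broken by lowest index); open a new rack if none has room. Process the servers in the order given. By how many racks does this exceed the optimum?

Best-Fit: [14] [15] [14] [14] [14] [13] [15] [14] [14] [15] [13] → 11 racks.
11 servers exceed 12U (half the capacity), and no two of those can share a rack, so at least 11 racks are needed.
So 11 is already optimal.

0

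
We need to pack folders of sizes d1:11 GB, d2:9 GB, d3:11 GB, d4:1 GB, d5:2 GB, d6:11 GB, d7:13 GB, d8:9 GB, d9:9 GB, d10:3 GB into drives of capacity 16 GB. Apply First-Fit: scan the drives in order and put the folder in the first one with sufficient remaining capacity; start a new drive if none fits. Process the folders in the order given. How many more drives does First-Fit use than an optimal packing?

First-Fit: [11,1,2] [9,3] [11] [11] [13] [9] [9] → 7 drives.
7 folders exceed 8 GB (half the capacity), and no two of those can share a drive, so at least 7 drives are needed.
So 7 is already optimal.

0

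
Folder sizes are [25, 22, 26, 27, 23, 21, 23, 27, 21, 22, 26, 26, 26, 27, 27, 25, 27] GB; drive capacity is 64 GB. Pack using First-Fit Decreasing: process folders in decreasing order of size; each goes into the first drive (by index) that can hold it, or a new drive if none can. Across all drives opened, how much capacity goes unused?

91

Sorted descending: 27, 27, 27, 27, 27, 26, 26, 26, 26, 25, 25, 23, 23, 22, 22, 21, 21.
Put 27 GB in drive 1; 37 GB remain.
Put 27 GB in drive 1; 10 GB remain.
Put 27 GB in drive 2; 37 GB remain.
Put 27 GB in drive 2; 10 GB remain.
Put 27 GB in drive 3; 37 GB remain.
Put 26 GB in drive 3; 11 GB remain.
Put 26 GB in drive 4; 38 GB remain.
Put 26 GB in drive 4; 12 GB remain.
Put 26 GB in drive 5; 38 GB remain.
Put 25 GB in drive 5; 13 GB remain.
Put 25 GB in drive 6; 39 GB remain.
Put 23 GB in drive 6; 16 GB remain.
Put 23 GB in drive 7; 41 GB remain.
Put 22 GB in drive 7; 19 GB remain.
Put 22 GB in drive 8; 42 GB remain.
Put 21 GB in drive 8; 21 GB remain.
Put 21 GB in drive 8; 0 GB remain.
8 drives × 64 GB = 512 GB; used 421 GB; unused 91 GB.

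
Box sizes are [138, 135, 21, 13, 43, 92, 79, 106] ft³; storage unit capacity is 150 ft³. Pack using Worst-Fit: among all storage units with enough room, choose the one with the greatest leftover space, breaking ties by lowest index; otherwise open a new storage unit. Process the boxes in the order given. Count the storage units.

6 storage units

storage unit 1: place 138 ft³, 12 ft³ left
storage unit 2: place 135 ft³, 15 ft³ left
storage unit 3: place 21 ft³, 129 ft³ left
storage unit 3: place 13 ft³, 116 ft³ left
storage unit 3: place 43 ft³, 73 ft³ left
storage unit 4: place 92 ft³, 58 ft³ left
storage unit 5: place 79 ft³, 71 ft³ left
storage unit 6: place 106 ft³, 44 ft³ left
Final storage units: [138] [135] [21,13,43] [92] [79] [106].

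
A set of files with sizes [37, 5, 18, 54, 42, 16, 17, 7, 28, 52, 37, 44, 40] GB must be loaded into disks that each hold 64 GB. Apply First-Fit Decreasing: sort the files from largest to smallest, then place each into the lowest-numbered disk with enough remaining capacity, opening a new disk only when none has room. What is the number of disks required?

Sorted descending: 54, 52, 44, 42, 40, 37, 37, 28, 18, 17, 16, 7, 5.
Put 54 GB in disk 1; 10 GB remain.
Put 52 GB in disk 2; 12 GB remain.
Put 44 GB in disk 3; 20 GB remain.
Put 42 GB in disk 4; 22 GB remain.
Put 40 GB in disk 5; 24 GB remain.
Put 37 GB in disk 6; 27 GB remain.
Put 37 GB in disk 7; 27 GB remain.
Put 28 GB in disk 8; 36 GB remain.
Put 18 GB in disk 3; 2 GB remain.
Put 17 GB in disk 4; 5 GB remain.
Put 16 GB in disk 5; 8 GB remain.
Put 7 GB in disk 1; 3 GB remain.
Put 5 GB in disk 2; 7 GB remain.

8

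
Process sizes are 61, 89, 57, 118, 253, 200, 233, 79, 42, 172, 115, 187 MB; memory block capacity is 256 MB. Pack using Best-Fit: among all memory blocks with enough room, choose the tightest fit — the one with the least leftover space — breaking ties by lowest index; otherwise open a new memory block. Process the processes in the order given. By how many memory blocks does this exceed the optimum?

1

Best-Fit: [61,89,57,42] [118,79] [253] [200] [233] [172] [115] [187] → 8 memory blocks.
Total size 1606 MB; any packing needs at least ⌈1606/256⌉ = 7 memory blocks.
An optimal packing achieves that bound: [253] [233] [200,42] [187,61] [172,79] [118,115] [89,57] → 7 memory blocks.
Excess: 8 − 7 = 1.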